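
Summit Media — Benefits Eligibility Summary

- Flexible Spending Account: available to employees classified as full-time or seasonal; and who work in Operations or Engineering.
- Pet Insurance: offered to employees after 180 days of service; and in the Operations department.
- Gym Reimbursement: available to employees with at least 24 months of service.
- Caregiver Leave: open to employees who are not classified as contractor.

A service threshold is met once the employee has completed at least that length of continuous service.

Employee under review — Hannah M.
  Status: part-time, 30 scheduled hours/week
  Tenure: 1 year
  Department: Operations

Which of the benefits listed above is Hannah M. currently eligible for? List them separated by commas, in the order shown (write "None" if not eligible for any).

Pet Insurance, Caregiver Leave

Flexible Spending Account — status part-time ✗ (requires full-time or seasonal) → not eligible.
Pet Insurance — service 1 year ≥ 180 days ✓; dept Operations ✓ → eligible.
Gym Reimbursement — service 1 year < 24 months (≈720 days) ✗ → not eligible.
Caregiver Leave — status part-time ✓ (not excluded) → eligible.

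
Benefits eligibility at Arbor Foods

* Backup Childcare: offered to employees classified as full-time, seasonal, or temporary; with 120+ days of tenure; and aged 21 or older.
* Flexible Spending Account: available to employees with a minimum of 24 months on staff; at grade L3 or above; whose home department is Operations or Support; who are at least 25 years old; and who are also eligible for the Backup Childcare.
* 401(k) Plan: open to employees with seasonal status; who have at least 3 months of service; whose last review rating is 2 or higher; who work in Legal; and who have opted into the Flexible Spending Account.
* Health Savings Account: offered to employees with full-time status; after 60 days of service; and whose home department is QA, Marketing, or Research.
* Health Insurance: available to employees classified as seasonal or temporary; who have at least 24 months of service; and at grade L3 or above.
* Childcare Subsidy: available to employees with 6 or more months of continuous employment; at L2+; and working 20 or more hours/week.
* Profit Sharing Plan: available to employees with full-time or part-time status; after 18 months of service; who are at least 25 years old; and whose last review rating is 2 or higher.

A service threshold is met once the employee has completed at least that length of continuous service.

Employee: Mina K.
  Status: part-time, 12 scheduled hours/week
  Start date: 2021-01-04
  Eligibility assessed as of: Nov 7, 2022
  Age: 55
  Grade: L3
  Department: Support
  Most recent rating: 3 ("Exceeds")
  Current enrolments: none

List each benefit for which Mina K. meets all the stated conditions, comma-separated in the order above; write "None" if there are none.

Profit Sharing Plan

Service from 2021-01-04 to Nov 7, 2022: 672 days.
Backup Childcare — status part-time ✗ (requires full-time, seasonal, or temporary) → not eligible.
Flexible Spending Account — service 672 days < 24 months (≈720 days) ✗ → not eligible.
401(k) Plan — status part-time ✗ (requires seasonal) → not eligible.
Health Savings Account — status part-time ✗ (requires full-time) → not eligible.
Health Insurance — status part-time ✗ (requires seasonal or temporary) → not eligible.
Childcare Subsidy — service 672 days ≥ 6 months (≈180 days) ✓; grade L3 ≥ L2 ✓; 12 hrs/wk < 20 ✗ → not eligible.
Profit Sharing Plan — status part-time ✓; service 672 days ≥ 18 months (≈540 days) ✓; age 55 ≥ 25 ✓; rating 3 ≥ 2 ✓ → eligible.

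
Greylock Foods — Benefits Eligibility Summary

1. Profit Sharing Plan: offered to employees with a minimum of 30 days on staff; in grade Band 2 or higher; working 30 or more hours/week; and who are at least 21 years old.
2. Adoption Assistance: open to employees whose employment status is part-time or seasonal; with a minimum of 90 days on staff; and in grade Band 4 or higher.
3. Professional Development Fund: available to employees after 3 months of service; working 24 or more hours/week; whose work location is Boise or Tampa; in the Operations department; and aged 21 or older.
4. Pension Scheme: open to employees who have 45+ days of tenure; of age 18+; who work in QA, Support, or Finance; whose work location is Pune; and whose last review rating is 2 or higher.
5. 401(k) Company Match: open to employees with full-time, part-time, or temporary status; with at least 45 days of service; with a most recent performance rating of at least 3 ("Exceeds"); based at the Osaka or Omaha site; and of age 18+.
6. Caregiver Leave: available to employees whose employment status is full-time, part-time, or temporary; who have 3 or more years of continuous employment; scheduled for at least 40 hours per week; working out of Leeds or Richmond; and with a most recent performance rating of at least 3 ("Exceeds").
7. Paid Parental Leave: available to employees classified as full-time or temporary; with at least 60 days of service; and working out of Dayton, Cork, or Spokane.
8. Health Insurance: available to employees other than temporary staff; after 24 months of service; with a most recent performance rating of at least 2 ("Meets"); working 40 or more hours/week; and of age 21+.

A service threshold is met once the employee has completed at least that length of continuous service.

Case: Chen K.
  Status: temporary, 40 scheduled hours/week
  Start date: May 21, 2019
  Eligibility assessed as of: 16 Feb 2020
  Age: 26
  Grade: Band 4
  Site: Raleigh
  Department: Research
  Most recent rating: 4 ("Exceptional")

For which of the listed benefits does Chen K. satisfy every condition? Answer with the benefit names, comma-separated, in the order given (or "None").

Service from May 21, 2019 to 16 Feb 2020: 271 days.
Profit Sharing Plan — service 271 days ≥ 30 days ✓; grade Band 4 ≥ Band 2 ✓; 40 hrs/wk ≥ 30 ✓; age 26 ≥ 21 ✓ → eligible.
Adoption Assistance — status temporary ✗ (requires part-time or seasonal) → not eligible.
Professional Development Fund — service 271 days ≥ 3 months (≈90 days) ✓; 40 hrs/wk ≥ 24 ✓; site Raleigh ✗ (not Boise or Tampa) → not eligible.
Pension Scheme — service 271 days ≥ 45 days ✓; age 26 ≥ 18 ✓; dept Research ✗ → not eligible.
401(k) Company Match — status temporary ✓; service 271 days ≥ 45 days ✓; rating 4 ≥ 3 ✓; site Raleigh ✗ (not Osaka or Omaha) → not eligible.
Caregiver Leave — status temporary ✓; service 271 days < 3 years (≈1095 days) ✗ → not eligible.
Paid Parental Leave — status temporary ✓; service 271 days ≥ 60 days ✓; site Raleigh ✗ (not Dayton, Cork, or Spokane) → not eligible.
Health Insurance — status temporary ✗ (excluded) → not eligible.

Profit Sharing Plan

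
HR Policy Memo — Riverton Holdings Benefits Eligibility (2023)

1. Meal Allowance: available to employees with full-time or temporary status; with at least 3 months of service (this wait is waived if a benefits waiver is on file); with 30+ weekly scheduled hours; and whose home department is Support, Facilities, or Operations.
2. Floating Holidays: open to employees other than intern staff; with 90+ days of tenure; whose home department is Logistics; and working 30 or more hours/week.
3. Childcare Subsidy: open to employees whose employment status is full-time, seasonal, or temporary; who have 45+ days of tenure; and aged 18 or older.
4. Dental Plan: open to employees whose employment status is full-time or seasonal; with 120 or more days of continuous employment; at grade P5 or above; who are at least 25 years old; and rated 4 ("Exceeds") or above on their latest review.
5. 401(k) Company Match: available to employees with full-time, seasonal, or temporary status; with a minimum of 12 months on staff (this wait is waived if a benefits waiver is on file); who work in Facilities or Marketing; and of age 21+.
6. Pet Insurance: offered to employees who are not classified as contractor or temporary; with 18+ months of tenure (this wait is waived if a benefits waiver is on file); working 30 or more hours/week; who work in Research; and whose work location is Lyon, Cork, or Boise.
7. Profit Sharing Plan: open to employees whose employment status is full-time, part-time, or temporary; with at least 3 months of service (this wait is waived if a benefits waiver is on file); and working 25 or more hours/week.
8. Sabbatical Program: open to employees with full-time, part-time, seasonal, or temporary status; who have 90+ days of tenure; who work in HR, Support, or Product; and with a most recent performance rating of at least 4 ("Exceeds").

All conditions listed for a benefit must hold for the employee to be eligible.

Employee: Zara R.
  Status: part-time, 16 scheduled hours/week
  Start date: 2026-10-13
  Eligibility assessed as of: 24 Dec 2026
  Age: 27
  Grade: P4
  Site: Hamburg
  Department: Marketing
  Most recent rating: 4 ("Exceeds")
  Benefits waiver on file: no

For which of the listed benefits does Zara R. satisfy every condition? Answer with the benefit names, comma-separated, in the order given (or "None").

None

Service from 2026-10-13 to 24 Dec 2026: 72 days.
Meal Allowance — status part-time ✗ (requires full-time or temporary) → not eligible.
Floating Holidays — status part-time ✓ (not excluded); service 72 days < 90 days ✗ → not eligible.
Childcare Subsidy — status part-time ✗ (requires full-time, seasonal, or temporary) → not eligible.
Dental Plan — status part-time ✗ (requires full-time or seasonal) → not eligible.
401(k) Company Match — status part-time ✗ (requires full-time, seasonal, or temporary) → not eligible.
Pet Insurance — status part-time ✓ (not excluded); no waiver, service 72 days < 18 months (≈540 days) ✗ → not eligible.
Profit Sharing Plan — status part-time ✓; no waiver, service 72 days < 3 months (≈90 days) ✗ → not eligible.
Sabbatical Program — status part-time ✓; service 72 days < 90 days ✗ → not eligible.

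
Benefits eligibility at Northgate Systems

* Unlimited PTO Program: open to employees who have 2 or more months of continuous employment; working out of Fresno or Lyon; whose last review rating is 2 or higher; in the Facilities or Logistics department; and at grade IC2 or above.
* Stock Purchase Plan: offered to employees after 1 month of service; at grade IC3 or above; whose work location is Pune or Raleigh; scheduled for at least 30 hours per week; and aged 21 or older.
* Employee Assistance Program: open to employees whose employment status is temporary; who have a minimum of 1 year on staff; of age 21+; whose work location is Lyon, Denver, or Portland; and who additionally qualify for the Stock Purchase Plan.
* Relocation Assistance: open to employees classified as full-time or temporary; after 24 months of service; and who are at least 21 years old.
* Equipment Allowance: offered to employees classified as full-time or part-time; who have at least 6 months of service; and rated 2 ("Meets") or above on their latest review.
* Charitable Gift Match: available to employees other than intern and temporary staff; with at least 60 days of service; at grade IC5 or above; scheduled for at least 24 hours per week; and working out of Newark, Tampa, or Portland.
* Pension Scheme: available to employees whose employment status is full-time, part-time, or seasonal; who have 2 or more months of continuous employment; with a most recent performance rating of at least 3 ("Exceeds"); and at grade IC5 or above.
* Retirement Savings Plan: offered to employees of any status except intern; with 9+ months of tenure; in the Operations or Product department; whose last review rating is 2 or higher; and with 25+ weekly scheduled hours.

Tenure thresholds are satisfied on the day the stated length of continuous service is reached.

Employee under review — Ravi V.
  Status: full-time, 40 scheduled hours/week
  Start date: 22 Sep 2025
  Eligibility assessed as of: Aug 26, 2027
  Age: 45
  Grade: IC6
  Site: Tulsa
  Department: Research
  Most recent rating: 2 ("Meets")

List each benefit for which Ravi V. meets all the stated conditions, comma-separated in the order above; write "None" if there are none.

Service from 22 Sep 2025 to Aug 26, 2027: 703 days.
Unlimited PTO Program — service 703 days ≥ 2 months (≈60 days) ✓; site Tulsa ✗ (not Fresno or Lyon) → not eligible.
Stock Purchase Plan — service 703 days ≥ 1 month (≈30 days) ✓; grade IC6 ≥ IC3 ✓; site Tulsa ✗ (not Pune or Raleigh) → not eligible.
Employee Assistance Program — status full-time ✗ (requires temporary) → not eligible.
Relocation Assistance — status full-time ✓; service 703 days < 24 months (≈720 days) ✗ → not eligible.
Equipment Allowance — status full-time ✓; service 703 days ≥ 6 months (≈180 days) ✓; rating 2 ≥ 2 ✓ → eligible.
Charitable Gift Match — status full-time ✓ (not excluded); service 703 days ≥ 60 days ✓; grade IC6 ≥ IC5 ✓; 40 hrs/wk ≥ 24 ✓; site Tulsa ✗ (not Newark, Tampa, or Portland) → not eligible.
Pension Scheme — status full-time ✓; service 703 days ≥ 2 months (≈60 days) ✓; rating 2 < 3 ✗ → not eligible.
Retirement Savings Plan — status full-time ✓ (not excluded); service 703 days ≥ 9 months (≈270 days) ✓; dept Research ✗ → not eligible.

Equipment Allowance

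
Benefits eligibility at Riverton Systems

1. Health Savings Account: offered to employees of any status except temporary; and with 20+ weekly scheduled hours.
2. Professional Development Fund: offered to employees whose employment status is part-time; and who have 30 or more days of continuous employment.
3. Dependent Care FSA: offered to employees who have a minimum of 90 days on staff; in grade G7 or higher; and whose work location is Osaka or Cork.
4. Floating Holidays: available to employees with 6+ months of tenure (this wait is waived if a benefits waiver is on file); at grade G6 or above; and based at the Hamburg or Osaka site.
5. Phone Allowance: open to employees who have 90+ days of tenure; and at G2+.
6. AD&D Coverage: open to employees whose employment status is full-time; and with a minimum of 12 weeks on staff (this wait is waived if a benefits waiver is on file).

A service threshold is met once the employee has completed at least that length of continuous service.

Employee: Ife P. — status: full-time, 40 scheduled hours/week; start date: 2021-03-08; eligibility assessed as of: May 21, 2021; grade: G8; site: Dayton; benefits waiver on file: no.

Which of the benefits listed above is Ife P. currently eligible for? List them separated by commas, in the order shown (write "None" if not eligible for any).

Service from 2021-03-08 to May 21, 2021: 74 days.
Health Savings Account — status full-time ✓ (not excluded); 40 hrs/wk ≥ 20 ✓ → eligible.
Professional Development Fund — status full-time ✗ (requires part-time) → not eligible.
Dependent Care FSA — service 74 days < 90 days ✗ → not eligible.
Floating Holidays — no waiver, service 74 days < 6 months (≈180 days) ✗ → not eligible.
Phone Allowance — service 74 days < 90 days ✗ → not eligible.
AD&D Coverage — status full-time ✓; no waiver, service 74 days < 12 weeks (≈84 days) ✗ → not eligible.

Health Savings Account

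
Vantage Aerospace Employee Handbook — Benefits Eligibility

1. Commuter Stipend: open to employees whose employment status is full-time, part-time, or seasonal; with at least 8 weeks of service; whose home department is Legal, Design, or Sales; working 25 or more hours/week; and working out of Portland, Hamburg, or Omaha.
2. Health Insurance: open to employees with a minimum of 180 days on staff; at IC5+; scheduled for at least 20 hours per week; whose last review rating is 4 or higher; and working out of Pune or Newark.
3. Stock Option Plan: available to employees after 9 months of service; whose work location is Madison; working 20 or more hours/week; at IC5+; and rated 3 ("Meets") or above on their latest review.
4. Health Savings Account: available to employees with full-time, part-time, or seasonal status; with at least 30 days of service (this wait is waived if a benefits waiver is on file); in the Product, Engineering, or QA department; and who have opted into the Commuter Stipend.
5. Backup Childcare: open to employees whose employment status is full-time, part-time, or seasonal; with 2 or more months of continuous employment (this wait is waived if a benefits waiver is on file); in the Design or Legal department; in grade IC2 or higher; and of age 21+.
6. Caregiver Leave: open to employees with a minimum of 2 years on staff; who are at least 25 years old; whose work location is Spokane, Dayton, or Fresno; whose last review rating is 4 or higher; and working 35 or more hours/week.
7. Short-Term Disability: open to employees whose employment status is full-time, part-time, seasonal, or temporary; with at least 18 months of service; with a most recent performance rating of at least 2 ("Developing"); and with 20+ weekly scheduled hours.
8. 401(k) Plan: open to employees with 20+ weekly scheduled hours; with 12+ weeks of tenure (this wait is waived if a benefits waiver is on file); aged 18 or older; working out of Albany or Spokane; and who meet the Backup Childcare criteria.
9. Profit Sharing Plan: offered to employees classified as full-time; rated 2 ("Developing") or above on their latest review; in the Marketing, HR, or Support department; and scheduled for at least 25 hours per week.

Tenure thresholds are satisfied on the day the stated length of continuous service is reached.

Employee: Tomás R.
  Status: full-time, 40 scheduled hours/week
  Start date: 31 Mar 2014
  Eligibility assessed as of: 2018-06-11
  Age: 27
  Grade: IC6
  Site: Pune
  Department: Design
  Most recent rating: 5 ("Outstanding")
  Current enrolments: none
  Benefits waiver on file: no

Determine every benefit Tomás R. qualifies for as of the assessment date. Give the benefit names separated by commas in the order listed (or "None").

Service from 31 Mar 2014 to 2018-06-11: 1533 days.
Commuter Stipend — status full-time ✓; service 1533 days ≥ 8 weeks (≈56 days) ✓; dept Design ✓; 40 hrs/wk ≥ 25 ✓; site Pune ✗ (not Portland, Hamburg, or Omaha) → not eligible.
Health Insurance — service 1533 days ≥ 180 days ✓; grade IC6 ≥ IC5 ✓; 40 hrs/wk ≥ 20 ✓; rating 5 ≥ 4 ✓; site Pune ✓ → eligible.
Stock Option Plan — service 1533 days ≥ 9 months (≈270 days) ✓; site Pune ✗ (not Madison) → not eligible.
Health Savings Account — status full-time ✓; no waiver, service 1533 days ≥ 30 days ✓; dept Design ✗ → not eligible.
Backup Childcare — status full-time ✓; no waiver, service 1533 days ≥ 2 months (≈60 days) ✓; dept Design ✓; grade IC6 ≥ IC2 ✓; age 27 ≥ 21 ✓ → eligible.
Caregiver Leave — service 1533 days ≥ 2 years (≈730 days) ✓; age 27 ≥ 25 ✓; site Pune ✗ (not Spokane, Dayton, or Fresno) → not eligible.
Short-Term Disability — status full-time ✓; service 1533 days ≥ 18 months (≈540 days) ✓; rating 5 ≥ 2 ✓; 40 hrs/wk ≥ 20 ✓ → eligible.
401(k) Plan — 40 hrs/wk ≥ 20 ✓; no waiver, service 1533 days ≥ 12 weeks (≈84 days) ✓; age 27 ≥ 18 ✓; site Pune ✗ (not Albany or Spokane) → not eligible.
Profit Sharing Plan — status full-time ✓; rating 5 ≥ 2 ✓; dept Design ✗ → not eligible.

Health Insurance, Backup Childcare, Short-Term Disability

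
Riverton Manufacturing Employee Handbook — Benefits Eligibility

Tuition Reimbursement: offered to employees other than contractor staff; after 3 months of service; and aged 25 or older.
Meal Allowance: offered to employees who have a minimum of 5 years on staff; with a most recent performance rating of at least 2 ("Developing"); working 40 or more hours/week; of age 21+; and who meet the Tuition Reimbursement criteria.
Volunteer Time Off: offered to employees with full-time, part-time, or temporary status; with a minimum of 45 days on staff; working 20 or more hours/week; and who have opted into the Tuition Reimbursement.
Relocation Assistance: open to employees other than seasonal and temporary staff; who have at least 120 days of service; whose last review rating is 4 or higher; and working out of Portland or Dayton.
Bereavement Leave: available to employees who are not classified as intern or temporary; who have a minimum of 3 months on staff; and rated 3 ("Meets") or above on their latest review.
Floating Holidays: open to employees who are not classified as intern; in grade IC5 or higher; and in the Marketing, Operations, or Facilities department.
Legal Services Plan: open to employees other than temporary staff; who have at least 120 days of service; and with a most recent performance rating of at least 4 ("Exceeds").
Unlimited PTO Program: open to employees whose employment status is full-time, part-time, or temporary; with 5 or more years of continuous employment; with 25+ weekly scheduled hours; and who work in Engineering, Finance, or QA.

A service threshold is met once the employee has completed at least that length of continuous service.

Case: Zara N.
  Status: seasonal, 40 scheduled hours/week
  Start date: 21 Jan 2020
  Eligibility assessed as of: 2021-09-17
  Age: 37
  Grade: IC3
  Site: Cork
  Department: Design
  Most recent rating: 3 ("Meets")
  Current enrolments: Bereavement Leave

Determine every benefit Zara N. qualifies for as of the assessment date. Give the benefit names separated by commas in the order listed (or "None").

Service from 21 Jan 2020 to 2021-09-17: 605 days.
Tuition Reimbursement — status seasonal ✓ (not excluded); service 605 days ≥ 3 months (≈90 days) ✓; age 37 ≥ 25 ✓ → eligible.
Meal Allowance — service 605 days < 5 years (≈1825 days) ✗ → not eligible.
Volunteer Time Off — status seasonal ✗ (requires full-time, part-time, or temporary) → not eligible.
Relocation Assistance — status seasonal ✗ (excluded) → not eligible.
Bereavement Leave — status seasonal ✓ (not excluded); service 605 days ≥ 3 months (≈90 days) ✓; rating 3 ≥ 3 ✓ → eligible.
Floating Holidays — status seasonal ✓ (not excluded); grade IC3 < IC5 ✗ → not eligible.
Legal Services Plan — status seasonal ✓ (not excluded); service 605 days ≥ 120 days ✓; rating 3 < 4 ✗ → not eligible.
Unlimited PTO Program — status seasonal ✗ (requires full-time, part-time, or temporary) → not eligible.

Tuition Reimbursement, Bereavement Leave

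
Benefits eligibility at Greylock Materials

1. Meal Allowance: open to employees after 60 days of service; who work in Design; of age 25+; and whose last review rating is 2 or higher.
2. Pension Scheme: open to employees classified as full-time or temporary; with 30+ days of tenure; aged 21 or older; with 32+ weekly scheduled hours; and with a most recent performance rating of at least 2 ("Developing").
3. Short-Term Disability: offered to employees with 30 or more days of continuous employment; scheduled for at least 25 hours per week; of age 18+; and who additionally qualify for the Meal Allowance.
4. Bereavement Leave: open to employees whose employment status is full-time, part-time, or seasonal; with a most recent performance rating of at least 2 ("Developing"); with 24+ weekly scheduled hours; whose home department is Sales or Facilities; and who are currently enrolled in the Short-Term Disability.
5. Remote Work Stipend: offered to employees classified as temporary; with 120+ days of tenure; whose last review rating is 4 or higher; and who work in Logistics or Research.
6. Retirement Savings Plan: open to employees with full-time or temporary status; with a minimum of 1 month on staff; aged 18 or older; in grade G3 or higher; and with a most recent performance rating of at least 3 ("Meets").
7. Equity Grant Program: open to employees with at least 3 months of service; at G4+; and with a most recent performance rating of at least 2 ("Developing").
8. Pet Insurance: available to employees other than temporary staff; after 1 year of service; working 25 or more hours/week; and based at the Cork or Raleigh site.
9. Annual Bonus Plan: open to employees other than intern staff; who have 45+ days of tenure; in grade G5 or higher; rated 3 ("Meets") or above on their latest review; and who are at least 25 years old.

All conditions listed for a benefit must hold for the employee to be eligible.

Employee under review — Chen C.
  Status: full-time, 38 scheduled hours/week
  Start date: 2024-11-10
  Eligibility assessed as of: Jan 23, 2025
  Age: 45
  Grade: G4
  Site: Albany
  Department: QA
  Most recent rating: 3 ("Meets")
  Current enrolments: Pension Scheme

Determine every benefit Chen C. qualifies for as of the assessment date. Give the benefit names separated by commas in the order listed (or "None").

Pension Scheme, Retirement Savings Plan

Service from 2024-11-10 to Jan 23, 2025: 74 days.
Meal Allowance — service 74 days ≥ 60 days ✓; dept QA ✗ → not eligible.
Pension Scheme — status full-time ✓; service 74 days ≥ 30 days ✓; age 45 ≥ 21 ✓; 38 hrs/wk ≥ 32 ✓; rating 3 ≥ 2 ✓ → eligible.
Short-Term Disability — service 74 days ≥ 30 days ✓; 38 hrs/wk ≥ 25 ✓; age 45 ≥ 18 ✓; not eligible for Meal Allowance ✗ → not eligible.
Bereavement Leave — status full-time ✓; rating 3 ≥ 2 ✓; 38 hrs/wk ≥ 24 ✓; dept QA ✗ → not eligible.
Remote Work Stipend — status full-time ✗ (requires temporary) → not eligible.
Retirement Savings Plan — status full-time ✓; service 74 days ≥ 1 month (≈30 days) ✓; age 45 ≥ 18 ✓; grade G4 ≥ G3 ✓; rating 3 ≥ 3 ✓ → eligible.
Equity Grant Program — service 74 days < 3 months (≈90 days) ✗ → not eligible.
Pet Insurance — status full-time ✓ (not excluded); service 74 days < 1 year (≈365 days) ✗ → not eligible.
Annual Bonus Plan — status full-time ✓ (not excluded); service 74 days ≥ 45 days ✓; grade G4 < G5 ✗ → not eligible.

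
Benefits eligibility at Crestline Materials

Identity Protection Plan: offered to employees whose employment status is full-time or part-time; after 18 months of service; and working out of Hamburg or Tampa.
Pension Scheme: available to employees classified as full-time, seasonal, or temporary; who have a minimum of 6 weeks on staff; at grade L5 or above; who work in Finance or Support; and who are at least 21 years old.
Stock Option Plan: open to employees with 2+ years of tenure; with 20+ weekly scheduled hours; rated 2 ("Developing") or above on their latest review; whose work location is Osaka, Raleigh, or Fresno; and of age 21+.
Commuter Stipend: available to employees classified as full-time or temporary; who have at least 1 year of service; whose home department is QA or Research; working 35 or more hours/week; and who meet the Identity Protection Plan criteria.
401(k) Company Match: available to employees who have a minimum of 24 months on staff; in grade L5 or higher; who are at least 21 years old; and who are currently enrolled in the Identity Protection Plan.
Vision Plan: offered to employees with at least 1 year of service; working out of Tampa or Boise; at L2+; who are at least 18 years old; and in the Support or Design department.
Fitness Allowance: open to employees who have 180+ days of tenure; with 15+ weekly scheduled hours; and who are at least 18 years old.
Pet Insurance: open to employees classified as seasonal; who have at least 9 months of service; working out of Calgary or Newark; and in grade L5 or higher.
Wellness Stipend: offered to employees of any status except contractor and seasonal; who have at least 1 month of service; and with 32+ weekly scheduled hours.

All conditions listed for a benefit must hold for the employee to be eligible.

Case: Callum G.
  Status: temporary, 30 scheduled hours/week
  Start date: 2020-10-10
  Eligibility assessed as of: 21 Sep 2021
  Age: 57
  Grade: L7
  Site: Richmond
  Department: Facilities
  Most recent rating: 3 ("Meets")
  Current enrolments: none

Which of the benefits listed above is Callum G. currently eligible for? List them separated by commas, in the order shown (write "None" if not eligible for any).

Fitness Allowance

Service from 2020-10-10 to 21 Sep 2021: 346 days.
Identity Protection Plan — status temporary ✗ (requires full-time or part-time) → not eligible.
Pension Scheme — status temporary ✓; service 346 days ≥ 6 weeks (≈42 days) ✓; grade L7 ≥ L5 ✓; dept Facilities ✗ → not eligible.
Stock Option Plan — service 346 days < 2 years (≈730 days) ✗ → not eligible.
Commuter Stipend — status temporary ✓; service 346 days < 1 year (≈365 days) ✗ → not eligible.
401(k) Company Match — service 346 days < 24 months (≈720 days) ✗ → not eligible.
Vision Plan — service 346 days < 1 year (≈365 days) ✗ → not eligible.
Fitness Allowance — service 346 days ≥ 180 days ✓; 30 hrs/wk ≥ 15 ✓; age 57 ≥ 18 ✓ → eligible.
Pet Insurance — status temporary ✗ (requires seasonal) → not eligible.
Wellness Stipend — status temporary ✓ (not excluded); service 346 days ≥ 1 month (≈30 days) ✓; 30 hrs/wk < 32 ✗ → not eligible.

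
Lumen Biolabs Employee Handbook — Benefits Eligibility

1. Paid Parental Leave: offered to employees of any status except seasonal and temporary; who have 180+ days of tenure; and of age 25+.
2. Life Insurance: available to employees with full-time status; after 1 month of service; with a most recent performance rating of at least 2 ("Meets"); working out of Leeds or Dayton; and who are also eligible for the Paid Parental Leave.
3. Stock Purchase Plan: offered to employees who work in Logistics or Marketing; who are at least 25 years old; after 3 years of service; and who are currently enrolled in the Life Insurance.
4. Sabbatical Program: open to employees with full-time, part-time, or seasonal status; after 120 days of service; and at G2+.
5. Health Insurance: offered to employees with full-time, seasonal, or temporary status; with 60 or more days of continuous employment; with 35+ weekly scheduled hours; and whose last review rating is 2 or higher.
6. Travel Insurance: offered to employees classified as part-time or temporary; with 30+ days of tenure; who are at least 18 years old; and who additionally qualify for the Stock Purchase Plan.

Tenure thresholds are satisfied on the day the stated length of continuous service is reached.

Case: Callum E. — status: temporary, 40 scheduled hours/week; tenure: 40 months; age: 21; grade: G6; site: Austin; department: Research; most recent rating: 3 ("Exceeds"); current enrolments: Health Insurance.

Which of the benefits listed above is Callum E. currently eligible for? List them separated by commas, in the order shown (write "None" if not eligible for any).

Health Insurance

Paid Parental Leave — status temporary ✗ (excluded) → not eligible.
Life Insurance — status temporary ✗ (requires full-time) → not eligible.
Stock Purchase Plan — dept Research ✗ → not eligible.
Sabbatical Program — status temporary ✗ (requires full-time, part-time, or seasonal) → not eligible.
Health Insurance — status temporary ✓; service 40 months ≥ 60 days ✓; 40 hrs/wk ≥ 35 ✓; rating 3 ≥ 2 ✓ → eligible.
Travel Insurance — status temporary ✓; service 40 months ≥ 30 days ✓; age 21 ≥ 18 ✓; not eligible for Stock Purchase Plan ✗ → not eligible.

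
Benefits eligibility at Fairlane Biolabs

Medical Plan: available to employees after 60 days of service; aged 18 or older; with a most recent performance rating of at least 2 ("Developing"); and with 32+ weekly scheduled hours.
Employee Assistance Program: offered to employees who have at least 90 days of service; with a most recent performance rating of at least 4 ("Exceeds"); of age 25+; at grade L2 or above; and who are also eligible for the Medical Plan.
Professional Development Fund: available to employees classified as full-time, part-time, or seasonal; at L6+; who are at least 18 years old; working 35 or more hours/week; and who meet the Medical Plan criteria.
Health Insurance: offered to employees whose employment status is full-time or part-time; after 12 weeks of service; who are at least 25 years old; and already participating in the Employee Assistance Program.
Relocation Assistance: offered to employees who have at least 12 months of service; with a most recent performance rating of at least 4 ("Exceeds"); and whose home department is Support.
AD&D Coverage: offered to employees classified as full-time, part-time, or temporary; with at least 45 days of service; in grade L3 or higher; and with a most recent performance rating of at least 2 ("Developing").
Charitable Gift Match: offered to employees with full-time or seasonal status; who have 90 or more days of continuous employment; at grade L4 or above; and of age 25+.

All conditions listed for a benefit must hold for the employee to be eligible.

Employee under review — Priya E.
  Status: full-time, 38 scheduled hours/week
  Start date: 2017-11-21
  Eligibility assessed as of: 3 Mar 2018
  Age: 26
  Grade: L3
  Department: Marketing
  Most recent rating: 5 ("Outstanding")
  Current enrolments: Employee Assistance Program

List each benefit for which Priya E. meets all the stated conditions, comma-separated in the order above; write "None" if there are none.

Service from 2017-11-21 to 3 Mar 2018: 102 days.
Medical Plan — service 102 days ≥ 60 days ✓; age 26 ≥ 18 ✓; rating 5 ≥ 2 ✓; 38 hrs/wk ≥ 32 ✓ → eligible.
Employee Assistance Program — service 102 days ≥ 90 days ✓; rating 5 ≥ 4 ✓; age 26 ≥ 25 ✓; grade L3 ≥ L2 ✓; eligible for Medical Plan ✓ → eligible.
Professional Development Fund — status full-time ✓; grade L3 < L6 ✗ → not eligible.
Health Insurance — status full-time ✓; service 102 days ≥ 12 weeks (≈84 days) ✓; age 26 ≥ 25 ✓; enrolled in Employee Assistance Program ✓ → eligible.
Relocation Assistance — service 102 days < 12 months (≈360 days) ✗ → not eligible.
AD&D Coverage — status full-time ✓; service 102 days ≥ 45 days ✓; grade L3 ≥ L3 ✓; rating 5 ≥ 2 ✓ → eligible.
Charitable Gift Match — status full-time ✓; service 102 days ≥ 90 days ✓; grade L3 < L4 ✗ → not eligible.

Medical Plan, Employee Assistance Program, Health Insurance, AD&D Coverage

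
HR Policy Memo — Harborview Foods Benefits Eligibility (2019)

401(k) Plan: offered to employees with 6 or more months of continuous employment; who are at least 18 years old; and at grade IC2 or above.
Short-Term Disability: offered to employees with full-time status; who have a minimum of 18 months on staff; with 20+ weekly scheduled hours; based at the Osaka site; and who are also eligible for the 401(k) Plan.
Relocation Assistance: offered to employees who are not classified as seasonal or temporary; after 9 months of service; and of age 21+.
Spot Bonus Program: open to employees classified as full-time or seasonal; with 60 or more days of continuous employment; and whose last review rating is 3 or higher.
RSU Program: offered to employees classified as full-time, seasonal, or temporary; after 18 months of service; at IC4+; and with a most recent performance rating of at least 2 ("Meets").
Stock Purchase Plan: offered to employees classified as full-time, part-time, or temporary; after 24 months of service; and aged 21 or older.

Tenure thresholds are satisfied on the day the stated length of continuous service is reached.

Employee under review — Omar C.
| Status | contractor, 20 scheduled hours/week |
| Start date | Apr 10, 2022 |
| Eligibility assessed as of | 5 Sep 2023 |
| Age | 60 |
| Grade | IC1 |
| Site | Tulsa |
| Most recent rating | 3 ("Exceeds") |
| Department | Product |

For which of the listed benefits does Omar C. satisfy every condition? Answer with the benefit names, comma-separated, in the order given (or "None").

Service from Apr 10, 2022 to 5 Sep 2023: 513 days.
401(k) Plan — service 513 days ≥ 6 months (≈180 days) ✓; age 60 ≥ 18 ✓; grade IC1 < IC2 ✗ → not eligible.
Short-Term Disability — status contractor ✗ (requires full-time) → not eligible.
Relocation Assistance — status contractor ✓ (not excluded); service 513 days ≥ 9 months (≈270 days) ✓; age 60 ≥ 21 ✓ → eligible.
Spot Bonus Program — status contractor ✗ (requires full-time or seasonal) → not eligible.
RSU Program — status contractor ✗ (requires full-time, seasonal, or temporary) → not eligible.
Stock Purchase Plan — status contractor ✗ (requires full-time, part-time, or temporary) → not eligible.

Relocation Assistance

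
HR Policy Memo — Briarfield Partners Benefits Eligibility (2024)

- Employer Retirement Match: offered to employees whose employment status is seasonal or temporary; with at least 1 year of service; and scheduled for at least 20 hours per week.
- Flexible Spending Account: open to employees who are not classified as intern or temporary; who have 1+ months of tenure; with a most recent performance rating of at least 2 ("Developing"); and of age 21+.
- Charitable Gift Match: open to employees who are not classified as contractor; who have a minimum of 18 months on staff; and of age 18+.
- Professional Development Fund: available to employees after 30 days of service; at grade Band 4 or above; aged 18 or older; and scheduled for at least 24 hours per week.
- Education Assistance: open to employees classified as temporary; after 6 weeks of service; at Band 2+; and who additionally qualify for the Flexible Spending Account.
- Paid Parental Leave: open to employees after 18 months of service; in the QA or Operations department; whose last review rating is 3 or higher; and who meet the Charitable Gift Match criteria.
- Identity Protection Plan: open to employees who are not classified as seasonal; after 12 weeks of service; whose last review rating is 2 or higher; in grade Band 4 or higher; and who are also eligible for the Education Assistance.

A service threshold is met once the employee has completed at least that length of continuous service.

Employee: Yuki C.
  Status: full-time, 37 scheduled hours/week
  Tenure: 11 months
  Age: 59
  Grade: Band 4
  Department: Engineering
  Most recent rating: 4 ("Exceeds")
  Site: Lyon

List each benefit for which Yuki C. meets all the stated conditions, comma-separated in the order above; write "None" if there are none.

Employer Retirement Match — status full-time ✗ (requires seasonal or temporary) → not eligible.
Flexible Spending Account — status full-time ✓ (not excluded); service 11 months ≥ 1 month ✓; rating 4 ≥ 2 ✓; age 59 ≥ 21 ✓ → eligible.
Charitable Gift Match — status full-time ✓ (not excluded); service 11 months < 18 months ✗ → not eligible.
Professional Development Fund — service 11 months ≥ 30 days ✓; grade Band 4 ≥ Band 4 ✓; age 59 ≥ 18 ✓; 37 hrs/wk ≥ 24 ✓ → eligible.
Education Assistance — status full-time ✗ (requires temporary) → not eligible.
Paid Parental Leave — service 11 months < 18 months ✗ → not eligible.
Identity Protection Plan — status full-time ✓ (not excluded); service 11 months ≥ 12 weeks (≈84 days) ✓; rating 4 ≥ 2 ✓; grade Band 4 ≥ Band 4 ✓; not eligible for Education Assistance ✗ → not eligible.

Flexible Spending Account, Professional Development Fund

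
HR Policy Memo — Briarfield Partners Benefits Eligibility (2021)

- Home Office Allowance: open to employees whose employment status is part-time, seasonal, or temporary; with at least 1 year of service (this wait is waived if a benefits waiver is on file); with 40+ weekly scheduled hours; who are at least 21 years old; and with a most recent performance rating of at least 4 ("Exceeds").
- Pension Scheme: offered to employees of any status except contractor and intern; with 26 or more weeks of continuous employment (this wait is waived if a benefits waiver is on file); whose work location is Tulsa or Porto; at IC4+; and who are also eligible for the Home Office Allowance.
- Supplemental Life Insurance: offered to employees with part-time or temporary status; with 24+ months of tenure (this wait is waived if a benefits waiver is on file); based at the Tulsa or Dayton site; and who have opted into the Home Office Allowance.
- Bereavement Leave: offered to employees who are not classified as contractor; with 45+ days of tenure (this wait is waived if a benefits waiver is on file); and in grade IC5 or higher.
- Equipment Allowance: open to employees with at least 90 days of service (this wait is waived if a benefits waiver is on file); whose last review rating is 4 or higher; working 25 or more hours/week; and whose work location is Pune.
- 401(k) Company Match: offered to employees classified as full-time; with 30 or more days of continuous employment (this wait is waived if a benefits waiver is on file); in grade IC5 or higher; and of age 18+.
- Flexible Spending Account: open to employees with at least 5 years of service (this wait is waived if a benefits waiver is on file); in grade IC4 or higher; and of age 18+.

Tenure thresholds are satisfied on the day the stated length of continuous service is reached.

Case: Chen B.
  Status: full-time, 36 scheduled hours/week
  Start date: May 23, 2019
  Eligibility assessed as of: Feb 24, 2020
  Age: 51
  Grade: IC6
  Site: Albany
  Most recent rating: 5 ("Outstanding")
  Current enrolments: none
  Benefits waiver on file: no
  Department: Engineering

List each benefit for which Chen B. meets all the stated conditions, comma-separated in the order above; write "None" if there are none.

Service from May 23, 2019 to Feb 24, 2020: 277 days.
Home Office Allowance — status full-time ✗ (requires part-time, seasonal, or temporary) → not eligible.
Pension Scheme — status full-time ✓ (not excluded); no waiver, service 277 days ≥ 26 weeks (≈182 days) ✓; site Albany ✗ (not Tulsa or Porto) → not eligible.
Supplemental Life Insurance — status full-time ✗ (requires part-time or temporary) → not eligible.
Bereavement Leave — status full-time ✓ (not excluded); no waiver, service 277 days ≥ 45 days ✓; grade IC6 ≥ IC5 ✓ → eligible.
Equipment Allowance — no waiver, service 277 days ≥ 90 days ✓; rating 5 ≥ 4 ✓; 36 hrs/wk ≥ 25 ✓; site Albany ✗ (not Pune) → not eligible.
401(k) Company Match — status full-time ✓; no waiver, service 277 days ≥ 30 days ✓; grade IC6 ≥ IC5 ✓; age 51 ≥ 18 ✓ → eligible.
Flexible Spending Account — no waiver, service 277 days < 5 years (≈1825 days) ✗ → not eligible.

Bereavement Leave, 401(k) Company Match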